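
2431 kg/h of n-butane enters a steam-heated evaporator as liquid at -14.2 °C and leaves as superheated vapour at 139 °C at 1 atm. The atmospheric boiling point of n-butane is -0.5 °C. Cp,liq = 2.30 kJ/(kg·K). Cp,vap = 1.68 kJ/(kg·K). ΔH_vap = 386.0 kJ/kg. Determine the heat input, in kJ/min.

liquid -14.2→-0.5 °C: 31.51 kJ/kg
vaporisation at -0.5 °C: 386 kJ/kg
vapour -0.5→139 °C: 234.36 kJ/kg
Δh = 31.51 + 386 + 234.36 = 651.87 kJ/kg
Q = ṁ·Δh = 2431 kg/h × 651.87 kJ/kg = 1.5847e+06 kJ/h
|Q| = 440.19 kW = 26412 kJ/min

Q = 26400 kJ/min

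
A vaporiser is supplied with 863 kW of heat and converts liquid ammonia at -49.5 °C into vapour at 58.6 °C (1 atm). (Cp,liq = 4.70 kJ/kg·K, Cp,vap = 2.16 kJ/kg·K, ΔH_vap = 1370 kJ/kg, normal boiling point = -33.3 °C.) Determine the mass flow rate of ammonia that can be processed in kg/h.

ṁ = 1890 kg/h

Δh = 4.70×(-33.3−-49.5) + 1370 + 2.16×(58.6−-33.3) = 1644.6 kJ/kg
Q = 863 kW = 863 kJ/s = 3.1068e+06 kJ/h
ṁ = Q/Δh = 3.1068e+06 / 1644.6 = 1889 kg/h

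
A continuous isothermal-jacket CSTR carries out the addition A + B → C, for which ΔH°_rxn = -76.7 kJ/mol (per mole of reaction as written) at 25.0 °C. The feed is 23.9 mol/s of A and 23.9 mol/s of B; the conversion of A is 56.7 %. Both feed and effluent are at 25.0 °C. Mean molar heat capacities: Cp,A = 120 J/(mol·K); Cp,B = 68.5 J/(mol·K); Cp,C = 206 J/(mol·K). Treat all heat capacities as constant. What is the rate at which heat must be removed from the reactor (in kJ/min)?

Extent of reaction ξ = 0.567 × 23.9 = 13.551 mol/s
Reaction term: ξ·ΔH°_rxn = 13.551 × -76.7 = -1039.4 kJ/s
Q = ΔH = -1039.4 kJ/s = -1039.4 kW
Heat removed = 62363 kJ/min

Q_out = 62400 kJ/min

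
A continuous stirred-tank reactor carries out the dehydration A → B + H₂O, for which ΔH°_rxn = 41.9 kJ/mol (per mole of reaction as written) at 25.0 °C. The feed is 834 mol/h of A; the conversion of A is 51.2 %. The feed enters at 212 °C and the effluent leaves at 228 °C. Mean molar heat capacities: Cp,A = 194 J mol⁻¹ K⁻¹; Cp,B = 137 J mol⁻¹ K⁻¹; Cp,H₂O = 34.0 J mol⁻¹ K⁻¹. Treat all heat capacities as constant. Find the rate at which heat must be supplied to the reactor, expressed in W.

Extent of reaction ξ = 0.512 × 834 = 427.01 mol/h
Reaction term: ξ·ΔH°_rxn = 427.01 × 41.9 = 17892 kJ/h
Sensible, feed 212→25 °C: -30256 kJ/h
Outlet flows (mol/h): A 406.99, B 427.01, H₂O 427.01
Sensible, products 25→228 °C: 30851 kJ/h
Q = ΔH = 18487 kJ/h = 5.1352 kW
Heat supplied = 5135.2 W

Q_in = 5140 W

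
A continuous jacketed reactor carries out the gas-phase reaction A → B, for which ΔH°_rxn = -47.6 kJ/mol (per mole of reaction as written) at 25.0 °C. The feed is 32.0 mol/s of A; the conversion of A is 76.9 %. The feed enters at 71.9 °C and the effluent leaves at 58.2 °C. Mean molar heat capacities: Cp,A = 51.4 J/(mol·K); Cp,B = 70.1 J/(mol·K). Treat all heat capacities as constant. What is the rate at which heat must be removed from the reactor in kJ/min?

Q_out = 70700 kJ/min

Extent of reaction ξ = 0.769 × 32.0 = 24.608 mol/s
Reaction term: ξ·ΔH°_rxn = 24.608 × -47.6 = -1171.3 kJ/s
Sensible, feed 71.9→25 °C: -77.141 kJ/s
Outlet flows (mol/s): A 7.392, B 24.608
Sensible, products 25→58.2 °C: 69.885 kJ/s
Q = ΔH = -1178.6 kJ/s = -1178.6 kW
Heat removed = 70716 kJ/min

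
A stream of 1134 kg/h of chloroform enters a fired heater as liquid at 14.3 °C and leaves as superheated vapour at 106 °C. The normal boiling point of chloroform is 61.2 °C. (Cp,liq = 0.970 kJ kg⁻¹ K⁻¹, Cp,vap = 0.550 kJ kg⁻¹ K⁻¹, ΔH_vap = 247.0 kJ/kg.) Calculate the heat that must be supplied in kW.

Q = 99.9 kW

liquid 14.3→61.2 °C: 45.493 kJ/kg
vaporisation at 61.2 °C: 247 kJ/kg
vapour 61.2→106 °C: 24.64 kJ/kg
Δh = 45.493 + 247 + 24.64 = 317.13 kJ/kg
Q = ṁ·Δh = 1134 kg/h × 317.13 kJ/kg = 359630 kJ/h
|Q| = 99.897 kW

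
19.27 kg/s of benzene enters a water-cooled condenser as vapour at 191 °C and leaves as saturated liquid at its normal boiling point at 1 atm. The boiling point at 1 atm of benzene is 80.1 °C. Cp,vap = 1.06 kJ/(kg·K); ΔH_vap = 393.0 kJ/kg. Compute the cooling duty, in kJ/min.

vapour 191→80.1 °C: -117.55 kJ/kg
condensation at 80.1 °C: -393 kJ/kg
Δh = -117.55 + -393 = -510.55 kJ/kg
Q = ṁ·Δh = 19.27 kg/s × -510.55 kJ/kg = -9838.4 kJ/s
|Q| = 9838.4 kW = 590300 kJ/min

Q_c = 590000 kJ/min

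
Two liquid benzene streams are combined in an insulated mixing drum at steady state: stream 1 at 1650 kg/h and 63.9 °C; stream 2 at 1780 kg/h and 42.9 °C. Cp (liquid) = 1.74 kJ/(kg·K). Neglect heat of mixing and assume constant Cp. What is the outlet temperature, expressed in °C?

Adiabatic, steady state ⇒ Σ ṁᵢCp,ᵢ(T_out − Tᵢ) = 0
Σ ṁᵢCp,ᵢTᵢ = 1650×1.74×63.9 + 1780×1.74×42.9 = 316330
Σ ṁᵢCp,ᵢ = 1650×1.74 + 1780×1.74 = 5968.2
T_out = 316330 / 5968.2 = 53.002 °C

T_out = 53.0 °C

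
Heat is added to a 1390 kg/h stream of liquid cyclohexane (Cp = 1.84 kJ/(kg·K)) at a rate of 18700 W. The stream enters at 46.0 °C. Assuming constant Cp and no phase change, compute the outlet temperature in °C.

Q = 18700 W = 67320 kJ/h
ΔT = Q/(ṁ·Cp) = 67320/(1390×1.84) = 26.322 K
T_out = 46.0 + 26.322 = 72.322 °C

T_out = 72.3 °C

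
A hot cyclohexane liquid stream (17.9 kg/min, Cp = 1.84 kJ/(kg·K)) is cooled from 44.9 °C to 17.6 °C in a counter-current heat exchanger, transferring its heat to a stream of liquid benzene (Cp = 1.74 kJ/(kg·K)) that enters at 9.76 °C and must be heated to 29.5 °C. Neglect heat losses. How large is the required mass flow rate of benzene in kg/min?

ṁ_c = 26.2 kg/min

Heat released by hot stream: Q = 17.9 × 1.84 × (44.9 − 17.6) = 899.15 kJ/min
Energy balance on cold side (adiabatic exchanger): Q = ṁ_c·Cp_c·(T_c,out − T_c,in)
ṁ_c = 899.15 / [1.74 × (29.5 − 9.76)] = 26.178 kg/min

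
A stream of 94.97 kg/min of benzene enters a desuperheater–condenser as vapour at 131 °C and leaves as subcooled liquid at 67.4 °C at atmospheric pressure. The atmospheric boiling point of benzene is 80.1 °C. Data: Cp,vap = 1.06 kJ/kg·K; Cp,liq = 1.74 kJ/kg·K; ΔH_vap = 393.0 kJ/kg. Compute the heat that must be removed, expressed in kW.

vapour 131→80.1 °C: -53.954 kJ/kg
condensation at 80.1 °C: -393 kJ/kg
liquid 80.1→67.4 °C: -22.098 kJ/kg
Δh = -53.954 + -393 + -22.098 = -469.05 kJ/kg
Q = ṁ·Δh = 94.97 kg/min × -469.05 kJ/kg = -44546 kJ/min
|Q| = 742.43 kW

Q_c = 742 kW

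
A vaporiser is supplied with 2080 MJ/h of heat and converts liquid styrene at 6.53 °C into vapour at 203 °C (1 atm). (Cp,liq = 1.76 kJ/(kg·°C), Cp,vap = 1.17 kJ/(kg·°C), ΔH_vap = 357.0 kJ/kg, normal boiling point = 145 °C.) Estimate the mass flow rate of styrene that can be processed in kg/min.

ṁ = 51.9 kg/min

Δh = 1.76×(145−6.53) + 357.0 + 1.17×(203−145) = 668.57 kJ/kg
Q = 2080 MJ/h = 577.78 kJ/s = 34667 kJ/min
ṁ = Q/Δh = 34667 / 668.57 = 51.852 kg/min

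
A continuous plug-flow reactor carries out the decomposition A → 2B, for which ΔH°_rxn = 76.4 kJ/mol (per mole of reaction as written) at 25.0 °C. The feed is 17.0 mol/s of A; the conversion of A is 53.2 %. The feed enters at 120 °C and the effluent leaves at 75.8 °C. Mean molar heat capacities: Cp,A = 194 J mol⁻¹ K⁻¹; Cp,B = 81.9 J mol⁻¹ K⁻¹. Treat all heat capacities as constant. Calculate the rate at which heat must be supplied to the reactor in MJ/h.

Extent of reaction ξ = 0.532 × 17.0 = 9.044 mol/s
Reaction term: ξ·ΔH°_rxn = 9.044 × 76.4 = 690.96 kJ/s
Sensible, feed 120→25 °C: -313.31 kJ/s
Outlet flows (mol/s): A 7.956, B 18.088
Sensible, products 25→75.8 °C: 153.66 kJ/s
Q = ΔH = 531.32 kJ/s = 531.32 kW
Heat supplied = 1912.7 MJ/h

Q_in = 1910 MJ/h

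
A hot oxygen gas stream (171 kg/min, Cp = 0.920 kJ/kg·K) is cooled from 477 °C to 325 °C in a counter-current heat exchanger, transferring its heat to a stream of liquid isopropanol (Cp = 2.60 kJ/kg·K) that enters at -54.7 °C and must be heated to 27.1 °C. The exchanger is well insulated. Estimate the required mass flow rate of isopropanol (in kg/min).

Heat released by hot stream: Q = 171 × 0.920 × (477 − 325) = 23913 kJ/min
Energy balance on cold side (adiabatic exchanger): Q = ṁ_c·Cp_c·(T_c,out − T_c,in)
ṁ_c = 23913 / [2.60 × (27.1 − -54.7)] = 112.43 kg/min

ṁ_c = 112 kg/min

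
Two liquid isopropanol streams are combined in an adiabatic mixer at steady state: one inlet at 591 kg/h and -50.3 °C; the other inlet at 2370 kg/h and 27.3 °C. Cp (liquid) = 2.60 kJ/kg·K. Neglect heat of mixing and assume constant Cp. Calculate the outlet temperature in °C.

T_out = 11.8 °C

No heat crosses the boundary, so H_out = H_in.
T_out = Σ ṁᵢCp,ᵢTᵢ / Σ ṁᵢCp,ᵢ
      = 90932 / 7698.6 = 11.811 °C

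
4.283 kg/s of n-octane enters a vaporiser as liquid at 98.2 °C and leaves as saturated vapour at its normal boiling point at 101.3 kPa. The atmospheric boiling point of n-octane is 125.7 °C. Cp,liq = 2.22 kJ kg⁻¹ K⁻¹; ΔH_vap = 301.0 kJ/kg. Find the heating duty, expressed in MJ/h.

liquid 98.2→125.7 °C: 61.05 kJ/kg
vaporisation at 125.7 °C: 301 kJ/kg
Δh = 61.05 + 301 = 362.05 kJ/kg
Q = ṁ·Δh = 4.283 kg/s × 362.05 kJ/kg = 1550.7 kJ/s
|Q| = 1550.7 kW = 5582.4 MJ/h

Q = 5580 MJ/h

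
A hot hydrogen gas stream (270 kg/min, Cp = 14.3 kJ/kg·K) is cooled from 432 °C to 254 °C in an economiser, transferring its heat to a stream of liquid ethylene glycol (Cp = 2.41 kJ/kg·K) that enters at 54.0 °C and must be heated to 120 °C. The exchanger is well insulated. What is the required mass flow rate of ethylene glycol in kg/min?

ṁ_c = 4320 kg/min

Heat released by hot stream: Q = 270 × 14.3 × (432 − 254) = 687260 kJ/min
Energy balance on cold side (adiabatic exchanger): Q = ṁ_c·Cp_c·(T_c,out − T_c,in)
ṁ_c = 687260 / [2.41 × (120 − 54.0)] = 4320.7 kg/min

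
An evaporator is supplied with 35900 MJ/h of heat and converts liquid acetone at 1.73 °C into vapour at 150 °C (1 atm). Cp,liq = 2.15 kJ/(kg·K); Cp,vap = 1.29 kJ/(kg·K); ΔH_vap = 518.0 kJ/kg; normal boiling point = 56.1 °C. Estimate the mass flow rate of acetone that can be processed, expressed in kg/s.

Δh = 2.15×(56.1−1.73) + 518.0 + 1.29×(150−56.1) = 756.03 kJ/kg
Q = 35900 MJ/h = 9972.2 kJ/s = 9972.2 kJ/s
ṁ = Q/Δh = 9972.2 / 756.03 = 13.19 kg/s

ṁ = 13.2 kg/s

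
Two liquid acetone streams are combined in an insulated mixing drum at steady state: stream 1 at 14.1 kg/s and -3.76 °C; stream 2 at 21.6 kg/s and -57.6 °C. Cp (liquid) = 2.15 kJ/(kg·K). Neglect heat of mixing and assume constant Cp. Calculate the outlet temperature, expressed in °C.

T_out = -36.3 °C

Energy balance with Q = 0: Σ ṁᵢCp,ᵢ(T_out − Tᵢ) = 0
T_out = Σ ṁᵢCp,ᵢTᵢ / Σ ṁᵢCp,ᵢ
      = -2788.9 / 76.755 = -36.335 °C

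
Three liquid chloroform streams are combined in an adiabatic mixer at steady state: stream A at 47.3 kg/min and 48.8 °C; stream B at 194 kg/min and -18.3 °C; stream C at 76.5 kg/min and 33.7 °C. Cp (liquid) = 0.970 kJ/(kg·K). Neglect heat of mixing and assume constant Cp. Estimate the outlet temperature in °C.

No heat crosses the boundary, so H_out = H_in.
Σ ṁᵢCp,ᵢTᵢ = 47.3×0.970×48.8 + 194×0.970×-18.3 + 76.5×0.970×33.7 = 1296
Σ ṁᵢCp,ᵢ = 47.3×0.970 + 194×0.970 + 76.5×0.970 = 308.27
T_out = 1296 / 308.27 = 4.2042 °C

T_out = 4.20 °C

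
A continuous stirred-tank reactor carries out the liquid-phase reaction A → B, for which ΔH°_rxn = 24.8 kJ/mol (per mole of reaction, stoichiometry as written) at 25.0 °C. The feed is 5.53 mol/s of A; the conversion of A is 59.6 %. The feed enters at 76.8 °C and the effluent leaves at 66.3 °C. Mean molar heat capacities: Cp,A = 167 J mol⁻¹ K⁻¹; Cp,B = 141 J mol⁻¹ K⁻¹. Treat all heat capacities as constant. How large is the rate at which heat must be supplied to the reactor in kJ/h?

Extent of reaction ξ = 0.596 × 5.53 = 3.2959 mol/s
Reaction term: ξ·ΔH°_rxn = 3.2959 × 24.8 = 81.738 kJ/s
Sensible, feed 76.8→25 °C: -47.838 kJ/s
Outlet flows (mol/s): A 2.2341, B 3.2959
Sensible, products 25→66.3 °C: 34.602 kJ/s
Q = ΔH = 68.502 kJ/s = 68.502 kW
Heat supplied = 246610 kJ/h

Q_in = 247000 kJ/h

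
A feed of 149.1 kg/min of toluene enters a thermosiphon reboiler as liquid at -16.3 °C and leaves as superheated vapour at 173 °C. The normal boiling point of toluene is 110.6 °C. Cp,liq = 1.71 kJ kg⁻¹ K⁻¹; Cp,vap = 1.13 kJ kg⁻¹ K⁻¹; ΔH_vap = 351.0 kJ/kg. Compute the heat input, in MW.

liquid -16.3→110.6 °C: 217 kJ/kg
vaporisation at 110.6 °C: 351 kJ/kg
vapour 110.6→173 °C: 70.512 kJ/kg
Δh = 217 + 351 + 70.512 = 638.51 kJ/kg
Q = ṁ·Δh = 149.1 kg/min × 638.51 kJ/kg = 95202 kJ/min
|Q| = 1586.7 kW = 1.5867 MW

Q = 1.59 MW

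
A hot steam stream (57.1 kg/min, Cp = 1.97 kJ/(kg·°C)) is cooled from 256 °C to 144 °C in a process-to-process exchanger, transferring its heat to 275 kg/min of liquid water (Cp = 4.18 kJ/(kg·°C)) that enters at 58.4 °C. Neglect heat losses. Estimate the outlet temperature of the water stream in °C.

Heat released by hot stream: Q = 57.1 × 1.97 × (256 − 144) = 12599 kJ/min
Energy balance on cold side (adiabatic exchanger): Q = ṁ_c·Cp_c·(T_c,out − T_c,in)
T_c,out = 58.4 + 12599/(275 × 4.18) = 69.36 °C

T_c,out = 69.4 °C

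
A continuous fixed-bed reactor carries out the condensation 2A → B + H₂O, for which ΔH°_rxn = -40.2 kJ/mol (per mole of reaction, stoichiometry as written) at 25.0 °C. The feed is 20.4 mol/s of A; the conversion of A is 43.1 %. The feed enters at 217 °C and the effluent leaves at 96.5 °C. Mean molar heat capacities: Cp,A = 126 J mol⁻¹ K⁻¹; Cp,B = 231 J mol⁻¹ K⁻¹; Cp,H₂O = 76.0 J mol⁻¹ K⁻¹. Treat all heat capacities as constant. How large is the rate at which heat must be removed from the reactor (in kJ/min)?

Extent of reaction ξ = 0.431 × 20.4 / 2 = 4.3962 mol/s
Reaction term: ξ·ΔH°_rxn = 4.3962 × -40.2 = -176.73 kJ/s
Sensible, feed 217→25 °C: -493.52 kJ/s
Outlet flows (mol/s): A 11.608, B 4.3962, H₂O 4.3962
Sensible, products 25→96.5 °C: 201.07 kJ/s
Q = ΔH = -469.17 kJ/s = -469.17 kW
Heat removed = 28150 kJ/min

Q_out = 28200 kJ/min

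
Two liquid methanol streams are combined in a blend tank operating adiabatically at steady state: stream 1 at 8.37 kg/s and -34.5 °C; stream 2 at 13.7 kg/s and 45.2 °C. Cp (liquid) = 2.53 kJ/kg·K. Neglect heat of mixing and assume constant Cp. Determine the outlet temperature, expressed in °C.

T_out = 15.0 °C

Adiabatic, steady state ⇒ Σ ṁᵢCp,ᵢ(T_out − Tᵢ) = 0
T_out = Σ ṁᵢCp,ᵢTᵢ / Σ ṁᵢCp,ᵢ
      = 836.1 / 55.837 = 14.974 °C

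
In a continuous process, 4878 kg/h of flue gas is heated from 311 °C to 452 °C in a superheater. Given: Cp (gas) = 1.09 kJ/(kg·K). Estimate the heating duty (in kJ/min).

Q = 12500 kJ/min

Q = ṁ·Cp·ΔT = 4878 × 1.09 × (452 − 311) = 749700 kJ/h
Converting: 749700 / 3600 s = 208.25 kW
Heating duty = 12495 kJ/min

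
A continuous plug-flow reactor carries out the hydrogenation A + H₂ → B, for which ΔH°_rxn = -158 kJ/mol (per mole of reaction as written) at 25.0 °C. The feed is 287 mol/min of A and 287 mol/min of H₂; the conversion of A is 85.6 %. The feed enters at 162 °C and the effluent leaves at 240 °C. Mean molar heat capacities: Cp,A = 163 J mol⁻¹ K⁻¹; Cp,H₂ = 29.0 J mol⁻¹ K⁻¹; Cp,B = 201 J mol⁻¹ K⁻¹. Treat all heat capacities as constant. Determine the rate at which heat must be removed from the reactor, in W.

Extent of reaction ξ = 0.856 × 287 = 245.67 mol/min
Reaction term: ξ·ΔH°_rxn = 245.67 × -158 = -38816 kJ/min
Sensible, feed 162→25 °C: -7549.2 kJ/min
Outlet flows (mol/min): A 41.328, H₂ 41.328, B 245.67
Sensible, products 25→240 °C: 12323 kJ/min
Q = ΔH = -34043 kJ/min = -567.38 kW
Heat removed = 567380 W

Q_out = 567000 W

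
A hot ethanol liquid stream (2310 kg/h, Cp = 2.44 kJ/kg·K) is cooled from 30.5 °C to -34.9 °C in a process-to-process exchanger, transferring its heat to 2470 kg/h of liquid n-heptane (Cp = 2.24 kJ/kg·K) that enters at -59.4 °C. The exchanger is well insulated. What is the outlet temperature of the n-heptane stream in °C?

Heat released by hot stream: Q = 2310 × 2.44 × (30.5 − -34.9) = 368620 kJ/h
Energy balance on cold side (adiabatic exchanger): Q = ṁ_c·Cp_c·(T_c,out − T_c,in)
T_c,out = -59.4 + 368620/(2470 × 2.24) = 7.2246 °C

T_c,out = 7.22 °C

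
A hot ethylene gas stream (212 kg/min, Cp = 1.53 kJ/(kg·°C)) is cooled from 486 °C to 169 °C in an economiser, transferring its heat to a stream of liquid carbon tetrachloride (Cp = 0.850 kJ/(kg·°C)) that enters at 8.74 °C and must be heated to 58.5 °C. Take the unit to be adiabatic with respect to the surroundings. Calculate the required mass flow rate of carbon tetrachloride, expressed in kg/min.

ṁ_c = 2430 kg/min

Heat released by hot stream: Q = 212 × 1.53 × (486 − 169) = 102820 kJ/min
Energy balance on cold side (adiabatic exchanger): Q = ṁ_c·Cp_c·(T_c,out − T_c,in)
ṁ_c = 102820 / [0.850 × (58.5 − 8.74)] = 2431 kg/min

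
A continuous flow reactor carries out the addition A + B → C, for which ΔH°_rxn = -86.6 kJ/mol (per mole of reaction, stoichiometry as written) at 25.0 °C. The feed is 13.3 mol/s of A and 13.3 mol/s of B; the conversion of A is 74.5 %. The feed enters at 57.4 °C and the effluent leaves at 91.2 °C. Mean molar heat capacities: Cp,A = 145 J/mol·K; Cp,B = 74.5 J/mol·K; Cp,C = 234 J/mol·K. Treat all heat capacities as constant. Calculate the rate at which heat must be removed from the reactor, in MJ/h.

Extent of reaction ξ = 0.745 × 13.3 = 9.9085 mol/s
Reaction term: ξ·ΔH°_rxn = 9.9085 × -86.6 = -858.08 kJ/s
Sensible, feed 57.4→25 °C: -94.587 kJ/s
Outlet flows (mol/s): A 3.3915, B 3.3915, C 9.9085
Sensible, products 25→91.2 °C: 202.77 kJ/s
Q = ΔH = -749.89 kJ/s = -749.89 kW
Heat removed = 2699.6 MJ/h

Q_out = 2700 MJ/h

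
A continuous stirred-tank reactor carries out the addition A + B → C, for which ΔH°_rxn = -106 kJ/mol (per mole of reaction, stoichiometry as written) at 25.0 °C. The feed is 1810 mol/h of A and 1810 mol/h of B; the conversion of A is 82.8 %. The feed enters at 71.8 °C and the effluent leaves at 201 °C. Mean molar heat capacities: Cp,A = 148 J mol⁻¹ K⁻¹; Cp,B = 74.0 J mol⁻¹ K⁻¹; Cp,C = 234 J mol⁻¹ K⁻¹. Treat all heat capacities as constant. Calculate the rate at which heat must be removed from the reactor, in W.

Extent of reaction ξ = 0.828 × 1810 = 1498.7 mol/h
Reaction term: ξ·ΔH°_rxn = 1498.7 × -106 = -158860 kJ/h
Sensible, feed 71.8→25 °C: -18805 kJ/h
Outlet flows (mol/h): A 311.32, B 311.32, C 1498.7
Sensible, products 25→201 °C: 73886 kJ/h
Q = ΔH = -103780 kJ/h = -28.828 kW
Heat removed = 28828 W

Q_out = 28800 W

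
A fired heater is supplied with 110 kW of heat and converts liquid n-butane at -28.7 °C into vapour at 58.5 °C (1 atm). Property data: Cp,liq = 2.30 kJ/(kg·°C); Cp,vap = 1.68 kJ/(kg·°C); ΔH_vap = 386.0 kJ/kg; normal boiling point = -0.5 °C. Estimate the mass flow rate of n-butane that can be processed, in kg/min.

Δh = 2.30×(-0.5−-28.7) + 386.0 + 1.68×(58.5−-0.5) = 549.98 kJ/kg
Q = 110 kW = 110 kJ/s = 6600 kJ/min
ṁ = Q/Δh = 6600 / 549.98 = 12 kg/min

ṁ = 12.0 kg/min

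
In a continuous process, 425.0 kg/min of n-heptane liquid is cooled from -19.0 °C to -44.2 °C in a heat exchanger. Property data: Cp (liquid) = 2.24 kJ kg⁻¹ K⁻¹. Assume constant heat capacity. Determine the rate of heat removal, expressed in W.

Q = ṁ·Cp·ΔT = 425.0 × 2.24 × (-44.2 − -19.0) = -23990 kJ/min
Converting: 23990 / 60 s = 399.84 kW
Cooling duty = 399840 W

Q_c = 400000 W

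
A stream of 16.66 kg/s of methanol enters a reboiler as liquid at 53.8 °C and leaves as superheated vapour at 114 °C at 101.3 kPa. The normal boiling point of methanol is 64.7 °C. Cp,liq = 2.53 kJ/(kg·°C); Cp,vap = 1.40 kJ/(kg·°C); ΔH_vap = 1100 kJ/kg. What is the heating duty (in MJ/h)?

Q = 71800 MJ/h

liquid 53.8→64.7 °C: 27.577 kJ/kg
vaporisation at 64.7 °C: 1100 kJ/kg
vapour 64.7→114 °C: 69.02 kJ/kg
Δh = 27.577 + 1100 + 69.02 = 1196.6 kJ/kg
Q = ṁ·Δh = 16.66 kg/s × 1196.6 kJ/kg = 19935 kJ/s
|Q| = 19935 kW = 71767 MJ/h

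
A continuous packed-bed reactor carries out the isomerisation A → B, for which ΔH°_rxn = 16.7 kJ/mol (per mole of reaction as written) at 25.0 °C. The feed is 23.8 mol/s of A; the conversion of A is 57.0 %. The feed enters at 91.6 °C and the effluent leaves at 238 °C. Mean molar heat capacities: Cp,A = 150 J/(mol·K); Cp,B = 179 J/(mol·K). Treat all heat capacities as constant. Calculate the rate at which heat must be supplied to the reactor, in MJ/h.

Extent of reaction ξ = 0.570 × 23.8 = 13.566 mol/s
Reaction term: ξ·ΔH°_rxn = 13.566 × 16.7 = 226.55 kJ/s
Sensible, feed 91.6→25 °C: -237.76 kJ/s
Outlet flows (mol/s): A 10.234, B 13.566
Sensible, products 25→238 °C: 844.21 kJ/s
Q = ΔH = 833 kJ/s = 833 kW
Heat supplied = 2998.8 MJ/h

Q_in = 3000 MJ/h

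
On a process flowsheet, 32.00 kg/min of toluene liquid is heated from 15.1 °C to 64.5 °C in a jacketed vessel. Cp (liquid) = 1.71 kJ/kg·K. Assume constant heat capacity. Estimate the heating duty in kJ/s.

Q = 45.1 kJ/s

Q = ṁ·Cp·ΔT = 32.00 × 1.71 × (64.5 − 15.1) = 2703.2 kJ/min
Converting: 2703.2 / 60 s = 45.053 kW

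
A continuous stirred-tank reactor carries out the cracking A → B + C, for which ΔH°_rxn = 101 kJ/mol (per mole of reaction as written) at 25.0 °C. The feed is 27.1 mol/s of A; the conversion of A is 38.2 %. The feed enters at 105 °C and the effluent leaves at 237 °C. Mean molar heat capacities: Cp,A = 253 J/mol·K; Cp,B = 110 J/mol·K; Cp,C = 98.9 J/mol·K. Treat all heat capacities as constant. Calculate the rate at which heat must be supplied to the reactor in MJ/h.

Extent of reaction ξ = 0.382 × 27.1 = 10.352 mol/s
Reaction term: ξ·ΔH°_rxn = 10.352 × 101 = 1045.6 kJ/s
Sensible, feed 105→25 °C: -548.5 kJ/s
Outlet flows (mol/s): A 16.748, B 10.352, C 10.352
Sensible, products 25→237 °C: 1356.8 kJ/s
Q = ΔH = 1853.8 kJ/s = 1853.8 kW
Heat supplied = 6673.7 MJ/h

Q_in = 6670 MJ/h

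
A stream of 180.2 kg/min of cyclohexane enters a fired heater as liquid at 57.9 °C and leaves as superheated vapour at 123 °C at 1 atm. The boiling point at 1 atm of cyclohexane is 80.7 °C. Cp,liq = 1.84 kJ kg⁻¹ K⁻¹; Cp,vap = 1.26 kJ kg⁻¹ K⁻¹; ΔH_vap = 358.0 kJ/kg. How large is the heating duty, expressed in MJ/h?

Q = 4900 MJ/h

liquid 57.9→80.7 °C: 41.952 kJ/kg
vaporisation at 80.7 °C: 358 kJ/kg
vapour 80.7→123 °C: 53.298 kJ/kg
Δh = 41.952 + 358 + 53.298 = 453.25 kJ/kg
Q = ṁ·Δh = 180.2 kg/min × 453.25 kJ/kg = 81676 kJ/min
|Q| = 1361.3 kW = 4900.5 MJ/h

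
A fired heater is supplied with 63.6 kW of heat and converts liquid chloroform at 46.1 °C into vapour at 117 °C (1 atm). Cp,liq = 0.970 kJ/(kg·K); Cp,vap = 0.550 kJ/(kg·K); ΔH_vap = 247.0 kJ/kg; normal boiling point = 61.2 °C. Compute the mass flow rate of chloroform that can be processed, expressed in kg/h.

ṁ = 783 kg/h

Δh = 0.970×(61.2−46.1) + 247.0 + 0.550×(117−61.2) = 292.34 kJ/kg
Q = 63.6 kW = 63.6 kJ/s = 228960 kJ/h
ṁ = Q/Δh = 228960 / 292.34 = 783.21 kg/h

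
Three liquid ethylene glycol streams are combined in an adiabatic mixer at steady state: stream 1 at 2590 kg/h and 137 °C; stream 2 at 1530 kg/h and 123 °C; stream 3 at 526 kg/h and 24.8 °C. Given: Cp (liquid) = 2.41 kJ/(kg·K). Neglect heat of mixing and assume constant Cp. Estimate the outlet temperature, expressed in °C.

T_out = 120 °C

No heat crosses the boundary, so H_out = H_in.
T_out = Σ ṁᵢCp,ᵢTᵢ / Σ ṁᵢCp,ᵢ
      = 1.3401e+06 / 11197 = 119.69 °C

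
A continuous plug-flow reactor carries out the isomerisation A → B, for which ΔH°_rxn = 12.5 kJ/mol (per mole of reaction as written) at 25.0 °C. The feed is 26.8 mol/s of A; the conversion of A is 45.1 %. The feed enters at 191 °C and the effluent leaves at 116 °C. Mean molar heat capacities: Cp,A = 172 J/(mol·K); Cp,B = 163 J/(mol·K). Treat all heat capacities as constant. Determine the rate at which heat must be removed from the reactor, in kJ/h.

Q_out = 736000 kJ/h

Extent of reaction ξ = 0.451 × 26.8 = 12.087 mol/s
Reaction term: ξ·ΔH°_rxn = 12.087 × 12.5 = 151.09 kJ/s
Sensible, feed 191→25 °C: -765.19 kJ/s
Outlet flows (mol/s): A 14.713, B 12.087
Sensible, products 25→116 °C: 409.57 kJ/s
Q = ΔH = -204.53 kJ/s = -204.53 kW
Heat removed = 736320 kJ/h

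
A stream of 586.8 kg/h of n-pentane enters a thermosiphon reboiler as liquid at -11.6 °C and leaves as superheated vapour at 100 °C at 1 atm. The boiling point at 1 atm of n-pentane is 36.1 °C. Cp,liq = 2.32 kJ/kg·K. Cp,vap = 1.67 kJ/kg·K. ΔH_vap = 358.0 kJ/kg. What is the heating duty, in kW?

liquid -11.6→36.1 °C: 110.66 kJ/kg
vaporisation at 36.1 °C: 358 kJ/kg
vapour 36.1→100 °C: 106.71 kJ/kg
Δh = 110.66 + 358 + 106.71 = 575.38 kJ/kg
Q = ṁ·Δh = 586.8 kg/h × 575.38 kJ/kg = 337630 kJ/h
|Q| = 93.786 kW

Q = 93.8 kW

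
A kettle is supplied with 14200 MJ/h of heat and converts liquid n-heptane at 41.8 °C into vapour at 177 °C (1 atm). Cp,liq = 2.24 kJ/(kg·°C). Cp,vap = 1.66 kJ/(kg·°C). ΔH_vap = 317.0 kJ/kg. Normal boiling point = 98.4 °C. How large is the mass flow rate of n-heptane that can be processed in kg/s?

Δh = 2.24×(98.4−41.8) + 317.0 + 1.66×(177−98.4) = 574.26 kJ/kg
Q = 14200 MJ/h = 3944.4 kJ/s = 3944.4 kJ/s
ṁ = Q/Δh = 3944.4 / 574.26 = 6.8687 kg/s

ṁ = 6.87 kg/s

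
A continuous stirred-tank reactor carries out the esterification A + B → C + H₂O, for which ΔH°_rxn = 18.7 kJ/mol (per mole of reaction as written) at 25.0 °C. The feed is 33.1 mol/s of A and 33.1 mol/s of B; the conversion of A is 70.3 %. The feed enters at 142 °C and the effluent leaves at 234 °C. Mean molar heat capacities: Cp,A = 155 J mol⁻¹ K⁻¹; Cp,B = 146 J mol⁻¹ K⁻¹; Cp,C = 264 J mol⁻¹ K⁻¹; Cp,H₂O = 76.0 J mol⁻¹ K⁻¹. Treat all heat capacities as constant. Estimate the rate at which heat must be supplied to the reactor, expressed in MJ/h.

Extent of reaction ξ = 0.703 × 33.1 = 23.269 mol/s
Reaction term: ξ·ΔH°_rxn = 23.269 × 18.7 = 435.14 kJ/s
Sensible, feed 142→25 °C: -1165.7 kJ/s
Outlet flows (mol/s): A 9.8307, B 9.8307, C 23.269, H₂O 23.269
Sensible, products 25→234 °C: 2272 kJ/s
Q = ΔH = 1541.4 kJ/s = 1541.4 kW
Heat supplied = 5549.1 MJ/h

Q_in = 5550 MJ/h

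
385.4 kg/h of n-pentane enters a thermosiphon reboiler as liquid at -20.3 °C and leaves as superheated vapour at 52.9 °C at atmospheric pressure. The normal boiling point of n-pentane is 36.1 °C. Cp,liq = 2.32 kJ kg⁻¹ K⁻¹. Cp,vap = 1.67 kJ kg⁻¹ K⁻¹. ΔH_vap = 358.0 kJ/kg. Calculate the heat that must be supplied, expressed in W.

liquid -20.3→36.1 °C: 130.85 kJ/kg
vaporisation at 36.1 °C: 358 kJ/kg
vapour 36.1→52.9 °C: 28.056 kJ/kg
Δh = 130.85 + 358 + 28.056 = 516.9 kJ/kg
Q = ṁ·Δh = 385.4 kg/h × 516.9 kJ/kg = 199210 kJ/h
|Q| = 55.337 kW = 55337 W

Q = 55300 W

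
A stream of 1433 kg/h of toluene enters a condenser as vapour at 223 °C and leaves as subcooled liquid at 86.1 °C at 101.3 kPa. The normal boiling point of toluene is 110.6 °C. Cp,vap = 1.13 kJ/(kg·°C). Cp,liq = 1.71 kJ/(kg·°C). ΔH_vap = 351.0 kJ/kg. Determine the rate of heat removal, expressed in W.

vapour 223→110.6 °C: -127.01 kJ/kg
condensation at 110.6 °C: -351 kJ/kg
liquid 110.6→86.1 °C: -41.895 kJ/kg
Δh = -127.01 + -351 + -41.895 = -519.91 kJ/kg
Q = ṁ·Δh = 1433 kg/h × -519.91 kJ/kg = -745030 kJ/h
|Q| = 206.95 kW = 206950 W

Q_c = 207000 W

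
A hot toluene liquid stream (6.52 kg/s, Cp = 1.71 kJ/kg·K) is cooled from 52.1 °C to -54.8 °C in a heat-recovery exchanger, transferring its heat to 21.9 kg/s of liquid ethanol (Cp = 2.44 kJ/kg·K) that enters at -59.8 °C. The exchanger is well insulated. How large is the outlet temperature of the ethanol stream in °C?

T_c,out = -37.5 °C

Heat released by hot stream: Q = 6.52 × 1.71 × (52.1 − -54.8) = 1191.8 kJ/s
Energy balance on cold side (adiabatic exchanger): Q = ṁ_c·Cp_c·(T_c,out − T_c,in)
T_c,out = -59.8 + 1191.8/(21.9 × 2.44) = -37.496 °C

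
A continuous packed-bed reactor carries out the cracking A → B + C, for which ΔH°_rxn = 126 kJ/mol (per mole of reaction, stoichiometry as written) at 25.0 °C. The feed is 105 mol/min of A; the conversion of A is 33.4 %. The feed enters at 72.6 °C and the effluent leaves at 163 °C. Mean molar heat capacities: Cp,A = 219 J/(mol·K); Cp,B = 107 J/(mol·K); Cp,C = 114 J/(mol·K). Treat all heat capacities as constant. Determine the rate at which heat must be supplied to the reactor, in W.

Extent of reaction ξ = 0.334 × 105 = 35.07 mol/min
Reaction term: ξ·ΔH°_rxn = 35.07 × 126 = 4418.8 kJ/min
Sensible, feed 72.6→25 °C: -1094.6 kJ/min
Outlet flows (mol/min): A 69.93, B 35.07, C 35.07
Sensible, products 25→163 °C: 3183 kJ/min
Q = ΔH = 6507.2 kJ/min = 108.45 kW
Heat supplied = 108450 W

Q_in = 108000 W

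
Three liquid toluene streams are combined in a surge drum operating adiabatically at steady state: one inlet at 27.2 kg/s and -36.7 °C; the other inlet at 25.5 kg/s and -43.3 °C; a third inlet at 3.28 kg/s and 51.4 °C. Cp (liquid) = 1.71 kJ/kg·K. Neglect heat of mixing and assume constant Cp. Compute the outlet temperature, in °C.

T_out = -34.5 °C

Energy balance with Q = 0: Σ ṁᵢCp,ᵢ(T_out − Tᵢ) = 0
Σ ṁᵢCp,ᵢTᵢ = 27.2×1.71×-36.7 + 25.5×1.71×-43.3 + 3.28×1.71×51.4 = -3306.8
Σ ṁᵢCp,ᵢ = 27.2×1.71 + 25.5×1.71 + 3.28×1.71 = 95.726
T_out = -3306.8 / 95.726 = -34.544 °C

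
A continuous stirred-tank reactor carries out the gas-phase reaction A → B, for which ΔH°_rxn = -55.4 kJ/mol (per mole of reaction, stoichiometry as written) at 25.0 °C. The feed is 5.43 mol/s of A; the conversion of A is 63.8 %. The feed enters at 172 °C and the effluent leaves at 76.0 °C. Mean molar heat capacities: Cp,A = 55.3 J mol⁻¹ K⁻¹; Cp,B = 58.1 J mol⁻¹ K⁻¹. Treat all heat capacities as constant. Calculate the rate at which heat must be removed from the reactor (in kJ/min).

Q_out = 13200 kJ/min

Extent of reaction ξ = 0.638 × 5.43 = 3.4643 mol/s
Reaction term: ξ·ΔH°_rxn = 3.4643 × -55.4 = -191.92 kJ/s
Sensible, feed 172→25 °C: -44.141 kJ/s
Outlet flows (mol/s): A 1.9657, B 3.4643
Sensible, products 25→76.0 °C: 15.809 kJ/s
Q = ΔH = -220.26 kJ/s = -220.26 kW
Heat removed = 13215 kJ/min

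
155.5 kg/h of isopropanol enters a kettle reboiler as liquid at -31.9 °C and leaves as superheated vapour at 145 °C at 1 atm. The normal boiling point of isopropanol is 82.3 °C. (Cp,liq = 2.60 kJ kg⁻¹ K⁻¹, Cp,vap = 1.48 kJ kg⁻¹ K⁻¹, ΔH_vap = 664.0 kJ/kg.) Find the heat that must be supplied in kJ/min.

Q = 2730 kJ/min

liquid -31.9→82.3 °C: 296.92 kJ/kg
vaporisation at 82.3 °C: 664 kJ/kg
vapour 82.3→145 °C: 92.796 kJ/kg
Δh = 296.92 + 664 + 92.796 = 1053.7 kJ/kg
Q = ṁ·Δh = 155.5 kg/h × 1053.7 kJ/kg = 163850 kJ/h
|Q| = 45.515 kW = 2730.9 kJ/min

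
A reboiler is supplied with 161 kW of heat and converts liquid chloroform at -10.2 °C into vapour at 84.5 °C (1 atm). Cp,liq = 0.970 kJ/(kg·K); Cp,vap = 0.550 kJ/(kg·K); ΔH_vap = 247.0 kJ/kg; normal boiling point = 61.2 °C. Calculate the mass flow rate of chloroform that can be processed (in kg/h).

Δh = 0.970×(61.2−-10.2) + 247.0 + 0.550×(84.5−61.2) = 329.07 kJ/kg
Q = 161 kW = 161 kJ/s = 579600 kJ/h
ṁ = Q/Δh = 579600 / 329.07 = 1761.3 kg/h

ṁ = 1760 kg/h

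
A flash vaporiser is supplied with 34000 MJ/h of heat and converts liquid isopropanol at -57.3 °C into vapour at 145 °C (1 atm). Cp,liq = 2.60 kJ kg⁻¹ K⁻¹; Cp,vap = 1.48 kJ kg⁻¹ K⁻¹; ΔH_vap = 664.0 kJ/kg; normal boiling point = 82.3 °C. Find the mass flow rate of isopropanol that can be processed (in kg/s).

ṁ = 8.43 kg/s

Δh = 2.60×(82.3−-57.3) + 664.0 + 1.48×(145−82.3) = 1119.8 kJ/kg
Q = 34000 MJ/h = 9444.4 kJ/s = 9444.4 kJ/s
ṁ = Q/Δh = 9444.4 / 1119.8 = 8.4344 kg/s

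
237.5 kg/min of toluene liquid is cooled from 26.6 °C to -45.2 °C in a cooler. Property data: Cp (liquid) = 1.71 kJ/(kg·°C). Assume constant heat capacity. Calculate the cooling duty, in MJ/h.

Q = ṁ·Cp·ΔT = 237.5 × 1.71 × (-45.2 − 26.6) = -29160 kJ/min
Converting: 29160 / 60 s = 486 kW
Cooling duty = 1749.6 MJ/h

Q_c = 1750 MJ/h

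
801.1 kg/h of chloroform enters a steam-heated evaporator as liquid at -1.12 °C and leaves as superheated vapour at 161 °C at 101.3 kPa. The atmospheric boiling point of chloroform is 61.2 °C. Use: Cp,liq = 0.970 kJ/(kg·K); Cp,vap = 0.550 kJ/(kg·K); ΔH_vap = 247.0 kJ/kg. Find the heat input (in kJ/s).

Q = 80.6 kJ/s

liquid -1.12→61.2 °C: 60.45 kJ/kg
vaporisation at 61.2 °C: 247 kJ/kg
vapour 61.2→161 °C: 54.89 kJ/kg
Δh = 60.45 + 247 + 54.89 = 362.34 kJ/kg
Q = ṁ·Δh = 801.1 kg/h × 362.34 kJ/kg = 290270 kJ/h
|Q| = 80.631 kW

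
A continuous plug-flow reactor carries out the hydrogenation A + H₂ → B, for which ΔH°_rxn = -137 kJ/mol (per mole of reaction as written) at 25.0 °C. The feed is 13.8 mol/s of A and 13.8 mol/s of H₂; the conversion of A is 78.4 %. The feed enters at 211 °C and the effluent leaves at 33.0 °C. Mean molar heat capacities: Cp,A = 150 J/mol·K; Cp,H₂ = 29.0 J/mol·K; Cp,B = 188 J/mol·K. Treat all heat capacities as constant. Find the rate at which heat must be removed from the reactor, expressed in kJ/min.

Extent of reaction ξ = 0.784 × 13.8 = 10.819 mol/s
Reaction term: ξ·ΔH°_rxn = 10.819 × -137 = -1482.2 kJ/s
Sensible, feed 211→25 °C: -459.46 kJ/s
Outlet flows (mol/s): A 2.9808, H₂ 2.9808, B 10.819
Sensible, products 25→33.0 °C: 20.541 kJ/s
Q = ΔH = -1921.1 kJ/s = -1921.1 kW
Heat removed = 115270 kJ/min

Q_out = 115000 kJ/min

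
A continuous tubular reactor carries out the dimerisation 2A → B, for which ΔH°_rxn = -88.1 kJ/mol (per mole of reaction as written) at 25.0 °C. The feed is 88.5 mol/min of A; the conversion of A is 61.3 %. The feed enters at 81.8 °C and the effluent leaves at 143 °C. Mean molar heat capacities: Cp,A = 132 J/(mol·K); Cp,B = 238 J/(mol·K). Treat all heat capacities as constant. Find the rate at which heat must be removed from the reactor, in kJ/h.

Q_out = 105000 kJ/h

Extent of reaction ξ = 0.613 × 88.5 / 2 = 27.125 mol/min
Reaction term: ξ·ΔH°_rxn = 27.125 × -88.1 = -2389.7 kJ/min
Sensible, feed 81.8→25 °C: -663.54 kJ/min
Outlet flows (mol/min): A 34.249, B 27.125
Sensible, products 25→143 °C: 1295.3 kJ/min
Q = ΔH = -1758 kJ/min = -29.3 kW
Heat removed = 105480 kJ/h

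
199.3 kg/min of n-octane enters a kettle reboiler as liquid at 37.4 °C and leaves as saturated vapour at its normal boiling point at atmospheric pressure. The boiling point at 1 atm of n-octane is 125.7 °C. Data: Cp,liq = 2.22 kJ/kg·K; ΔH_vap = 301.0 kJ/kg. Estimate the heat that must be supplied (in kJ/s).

Q = 1650 kJ/s

liquid 37.4→125.7 °C: 196.03 kJ/kg
vaporisation at 125.7 °C: 301 kJ/kg
Δh = 196.03 + 301 = 497.03 kJ/kg
Q = ṁ·Δh = 199.3 kg/min × 497.03 kJ/kg = 99057 kJ/min
|Q| = 1651 kW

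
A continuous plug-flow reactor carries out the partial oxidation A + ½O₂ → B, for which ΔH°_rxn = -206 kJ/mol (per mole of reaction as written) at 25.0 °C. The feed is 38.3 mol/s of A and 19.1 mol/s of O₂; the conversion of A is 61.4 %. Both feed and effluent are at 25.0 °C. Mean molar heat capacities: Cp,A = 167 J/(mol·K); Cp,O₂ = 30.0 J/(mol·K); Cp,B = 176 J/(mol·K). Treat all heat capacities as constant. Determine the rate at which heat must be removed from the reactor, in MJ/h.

Extent of reaction ξ = 0.614 × 38.3 = 23.516 mol/s
Reaction term: ξ·ΔH°_rxn = 23.516 × -206 = -4844.3 kJ/s
Q = ΔH = -4844.3 kJ/s = -4844.3 kW
Heat removed = 17440 MJ/h

Q_out = 17400 MJ/h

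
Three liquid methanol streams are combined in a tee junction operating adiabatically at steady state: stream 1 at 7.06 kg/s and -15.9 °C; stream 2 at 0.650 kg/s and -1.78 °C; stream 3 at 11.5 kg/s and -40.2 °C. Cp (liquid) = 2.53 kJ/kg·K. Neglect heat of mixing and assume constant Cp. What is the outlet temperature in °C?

Adiabatic, steady state ⇒ Σ ṁᵢCp,ᵢ(T_out − Tᵢ) = 0
T_out = Σ ṁᵢCp,ᵢTᵢ / Σ ṁᵢCp,ᵢ
      = -1456.5 / 48.601 = -29.969 °C

T_out = -30.0 °C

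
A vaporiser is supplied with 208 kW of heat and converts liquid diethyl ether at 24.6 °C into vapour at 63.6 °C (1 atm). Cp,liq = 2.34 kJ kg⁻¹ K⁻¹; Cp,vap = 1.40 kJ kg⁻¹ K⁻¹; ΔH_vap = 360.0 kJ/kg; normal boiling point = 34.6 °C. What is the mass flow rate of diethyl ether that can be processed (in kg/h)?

Δh = 2.34×(34.6−24.6) + 360.0 + 1.40×(63.6−34.6) = 424 kJ/kg
Q = 208 kW = 208 kJ/s = 748800 kJ/h
ṁ = Q/Δh = 748800 / 424 = 1766 kg/h

ṁ = 1770 kg/h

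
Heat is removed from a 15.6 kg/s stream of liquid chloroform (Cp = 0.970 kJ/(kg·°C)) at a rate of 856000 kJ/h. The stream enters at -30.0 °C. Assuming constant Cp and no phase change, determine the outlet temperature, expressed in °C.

T_out = -45.7 °C

Q = 856000 kJ/h = 237.78 kJ/s
ΔT = Q/(ṁ·Cp) = 237.78/(15.6×0.970) = 15.714 K
T_out = -30.0 − 15.714 = -45.714 °C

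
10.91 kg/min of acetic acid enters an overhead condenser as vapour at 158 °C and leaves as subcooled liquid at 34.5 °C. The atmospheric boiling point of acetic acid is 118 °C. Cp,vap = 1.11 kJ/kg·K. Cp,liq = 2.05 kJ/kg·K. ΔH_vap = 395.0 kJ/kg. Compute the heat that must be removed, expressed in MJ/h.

Q_c = 400 MJ/h

vapour 158→118 °C: -44.4 kJ/kg
condensation at 118 °C: -395 kJ/kg
liquid 118→34.5 °C: -171.17 kJ/kg
Δh = -44.4 + -395 + -171.17 = -610.58 kJ/kg
Q = ṁ·Δh = 10.91 kg/min × -610.58 kJ/kg = -6661.4 kJ/min
|Q| = 111.02 kW = 399.68 MJ/h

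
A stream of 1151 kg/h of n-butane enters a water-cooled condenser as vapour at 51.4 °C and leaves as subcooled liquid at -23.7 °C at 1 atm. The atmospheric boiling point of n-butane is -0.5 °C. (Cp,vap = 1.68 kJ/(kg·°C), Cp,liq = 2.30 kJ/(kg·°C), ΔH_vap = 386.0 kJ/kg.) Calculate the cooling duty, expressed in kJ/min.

vapour 51.4→-0.5 °C: -87.192 kJ/kg
condensation at -0.5 °C: -386 kJ/kg
liquid -0.5→-23.7 °C: -53.36 kJ/kg
Δh = -87.192 + -386 + -53.36 = -526.55 kJ/kg
Q = ṁ·Δh = 1151 kg/h × -526.55 kJ/kg = -606060 kJ/h
|Q| = 168.35 kW = 10101 kJ/min

Q_c = 10100 kJ/min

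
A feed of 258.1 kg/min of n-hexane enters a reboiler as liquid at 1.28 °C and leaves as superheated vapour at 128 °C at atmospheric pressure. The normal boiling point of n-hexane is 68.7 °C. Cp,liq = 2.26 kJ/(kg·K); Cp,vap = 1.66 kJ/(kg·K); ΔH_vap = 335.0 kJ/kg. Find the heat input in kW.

liquid 1.28→68.7 °C: 152.37 kJ/kg
vaporisation at 68.7 °C: 335 kJ/kg
vapour 68.7→128 °C: 98.438 kJ/kg
Δh = 152.37 + 335 + 98.438 = 585.81 kJ/kg
Q = ṁ·Δh = 258.1 kg/min × 585.81 kJ/kg = 151200 kJ/min
|Q| = 2519.9 kW

Q = 2520 kW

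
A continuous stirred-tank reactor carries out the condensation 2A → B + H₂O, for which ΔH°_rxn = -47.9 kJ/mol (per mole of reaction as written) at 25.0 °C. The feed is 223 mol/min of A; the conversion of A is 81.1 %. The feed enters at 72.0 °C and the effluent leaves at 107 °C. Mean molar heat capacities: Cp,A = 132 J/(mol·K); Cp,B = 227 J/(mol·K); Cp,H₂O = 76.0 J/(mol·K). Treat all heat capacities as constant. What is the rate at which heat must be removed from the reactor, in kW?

Extent of reaction ξ = 0.811 × 223 / 2 = 90.427 mol/min
Reaction term: ξ·ΔH°_rxn = 90.427 × -47.9 = -4331.4 kJ/min
Sensible, feed 72.0→25 °C: -1383.5 kJ/min
Outlet flows (mol/min): A 42.147, B 90.427, H₂O 90.427
Sensible, products 25→107 °C: 2702.9 kJ/min
Q = ΔH = -3012 kJ/min = -50.2 kW
Heat removed = 50.2 kW

Q_out = 50.2 kW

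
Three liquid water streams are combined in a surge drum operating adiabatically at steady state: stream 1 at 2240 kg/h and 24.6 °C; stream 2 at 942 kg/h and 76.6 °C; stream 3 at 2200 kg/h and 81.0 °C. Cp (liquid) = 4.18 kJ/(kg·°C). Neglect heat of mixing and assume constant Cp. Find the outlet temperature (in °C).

T_out = 56.8 °C

Adiabatic, steady state ⇒ Σ ṁᵢCp,ᵢ(T_out − Tᵢ) = 0
T_out = Σ ṁᵢCp,ᵢTᵢ / Σ ṁᵢCp,ᵢ
      = 1.2768e+06 / 22497 = 56.756 °C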